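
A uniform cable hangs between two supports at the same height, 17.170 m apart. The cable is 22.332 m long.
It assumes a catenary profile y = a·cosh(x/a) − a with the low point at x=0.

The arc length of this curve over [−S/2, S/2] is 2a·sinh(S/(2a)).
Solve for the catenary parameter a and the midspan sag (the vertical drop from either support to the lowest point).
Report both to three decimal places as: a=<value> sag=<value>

seed: a₀ = √(S³/(24(L−S))) = √(17.170³/(24·5.162)) = 6.392060
iter 1: u=1.343073  f(a)=+4.861e-01  f'(a)=-1.926e+00  a ← 6.392060 − (+4.861e-01/-1.926e+00) = 6.644452
iter 2: u=1.292055  f(a)=+3.027e-02  f'(a)=-1.693e+00  a ← 6.644452 − (+3.027e-02/-1.693e+00) = 6.662335
iter 3: u=1.288587  f(a)=+1.347e-04  f'(a)=-1.678e+00  a ← 6.662335 − (+1.347e-04/-1.678e+00) = 6.662415
iter 4: u=1.288572  f(a)=+2.691e-09  f'(a)=-1.678e+00  a ← 6.662415 − (+2.691e-09/-1.678e+00) = 6.662415
iter 5: u=1.288572  f(a)=-3.553e-15  f'(a)=-1.678e+00  a ← 6.662415 − (-3.553e-15/-1.678e+00) = 6.662415
converged: |Δa| < 1e-12 after 5 iterations
sag = a·(cosh(S/(2a)) − 1) = 6.662415·(cosh(1.288572) − 1) = 6.340174
T_max/T_min = cosh(S/(2a)) = 1.951633

a=6.662 sag=6.340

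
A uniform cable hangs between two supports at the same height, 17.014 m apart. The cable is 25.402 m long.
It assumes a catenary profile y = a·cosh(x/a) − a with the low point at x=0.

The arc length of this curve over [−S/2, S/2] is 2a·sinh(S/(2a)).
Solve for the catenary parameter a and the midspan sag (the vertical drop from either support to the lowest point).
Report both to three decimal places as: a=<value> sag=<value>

a=5.277 sag=8.477

seed: a₀ = √(S³/(24(L−S))) = √(17.014³/(24·8.388)) = 4.946236
iter 1: u=1.719894  f(a)=+1.332e+00  f'(a)=-4.507e+00  a ← 4.946236 − (+1.332e+00/-4.507e+00) = 5.241706
iter 2: u=1.622945  f(a)=+1.287e-01  f'(a)=-3.675e+00  a ← 5.241706 − (+1.287e-01/-3.675e+00) = 5.276717
iter 3: u=1.612177  f(a)=+1.484e-03  f'(a)=-3.590e+00  a ← 5.276717 − (+1.484e-03/-3.590e+00) = 5.277131
iter 4: u=1.612050  f(a)=+2.026e-07  f'(a)=-3.589e+00  a ← 5.277131 − (+2.026e-07/-3.589e+00) = 5.277131
iter 5: u=1.612050  f(a)=+3.553e-15  f'(a)=-3.589e+00  a ← 5.277131 − (+3.553e-15/-3.589e+00) = 5.277131
converged: |Δa| < 1e-12 after 5 iterations
sag = a·(cosh(S/(2a)) − 1) = 5.277131·(cosh(1.612050) − 1) = 8.476542
T_max/T_min = cosh(S/(2a)) = 2.606279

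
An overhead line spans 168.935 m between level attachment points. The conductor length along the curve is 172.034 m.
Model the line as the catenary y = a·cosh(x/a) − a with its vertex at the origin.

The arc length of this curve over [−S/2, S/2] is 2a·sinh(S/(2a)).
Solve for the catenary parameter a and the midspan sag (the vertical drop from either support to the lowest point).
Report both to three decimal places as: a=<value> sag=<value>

seed: a₀ = √(S³/(24(L−S))) = √(168.935³/(24·3.099)) = 254.602724
iter 1: u=0.331762  f(a)=+1.710e-02  f'(a)=-2.461e-02  a ← 254.602724 − (+1.710e-02/-2.461e-02) = 255.297463
iter 2: u=0.330859  f(a)=+7.024e-05  f'(a)=-2.441e-02  a ← 255.297463 − (+7.024e-05/-2.441e-02) = 255.300341
iter 3: u=0.330855  f(a)=+1.196e-09  f'(a)=-2.441e-02  a ← 255.300341 − (+1.196e-09/-2.441e-02) = 255.300341
iter 4: u=0.330855  f(a)=+0.000e+00  f'(a)=-2.441e-02  a ← 255.300341 − (+0.000e+00/-2.441e-02) = 255.300341
converged: |Δa| < 1e-12 after 4 iterations
sag = a·(cosh(S/(2a)) − 1) = 255.300341·(cosh(0.330855) − 1) = 14.101197
T_max/T_min = cosh(S/(2a)) = 1.055234

a=255.300 sag=14.101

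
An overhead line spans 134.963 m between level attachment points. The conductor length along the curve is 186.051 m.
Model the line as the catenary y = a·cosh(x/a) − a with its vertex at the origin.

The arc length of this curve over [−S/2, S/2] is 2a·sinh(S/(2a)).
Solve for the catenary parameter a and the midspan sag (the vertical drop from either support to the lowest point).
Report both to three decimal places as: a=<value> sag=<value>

seed: a₀ = √(S³/(24(L−S))) = √(134.963³/(24·51.088)) = 44.777208
iter 1: u=1.507050  f(a)=+6.125e+00  f'(a)=-2.844e+00  a ← 44.777208 − (+6.125e+00/-2.844e+00) = 46.931009
iter 2: u=1.437887  f(a)=+4.697e-01  f'(a)=-2.423e+00  a ← 46.931009 − (+4.697e-01/-2.423e+00) = 47.124844
iter 3: u=1.431973  f(a)=+3.268e-03  f'(a)=-2.389e+00  a ← 47.124844 − (+3.268e-03/-2.389e+00) = 47.126212
iter 4: u=1.431931  f(a)=+1.607e-07  f'(a)=-2.389e+00  a ← 47.126212 − (+1.607e-07/-2.389e+00) = 47.126212
iter 5: u=1.431931  f(a)=-2.842e-14  f'(a)=-2.389e+00  a ← 47.126212 − (-2.842e-14/-2.389e+00) = 47.126212
converged: |Δa| < 1e-12 after 5 iterations
sag = a·(cosh(S/(2a)) − 1) = 47.126212·(cosh(1.431931) − 1) = 57.155251
T_max/T_min = cosh(S/(2a)) = 2.212812

a=47.126 sag=57.155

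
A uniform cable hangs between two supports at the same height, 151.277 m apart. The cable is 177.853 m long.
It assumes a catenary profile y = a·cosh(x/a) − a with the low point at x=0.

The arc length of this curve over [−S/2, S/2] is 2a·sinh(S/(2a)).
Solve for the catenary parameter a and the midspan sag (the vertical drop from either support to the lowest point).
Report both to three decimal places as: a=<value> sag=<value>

seed: a₀ = √(S³/(24(L−S))) = √(151.277³/(24·26.576)) = 73.673097
iter 1: u=1.026677  f(a)=+1.436e+00  f'(a)=-8.004e-01  a ← 73.673097 − (+1.436e+00/-8.004e-01) = 75.467541
iter 2: u=1.002265  f(a)=+5.415e-02  f'(a)=-7.411e-01  a ← 75.467541 − (+5.415e-02/-7.411e-01) = 75.540610
iter 3: u=1.001296  f(a)=+8.365e-05  f'(a)=-7.388e-01  a ← 75.540610 − (+8.365e-05/-7.388e-01) = 75.540723
iter 4: u=1.001294  f(a)=+2.003e-10  f'(a)=-7.388e-01  a ← 75.540723 − (+2.003e-10/-7.388e-01) = 75.540723
iter 5: u=1.001294  f(a)=-5.684e-14  f'(a)=-7.388e-01  a ← 75.540723 − (-5.684e-14/-7.388e-01) = 75.540723
converged: |Δa| < 1e-12 after 5 iterations
sag = a·(cosh(S/(2a)) − 1) = 75.540723·(cosh(1.001294) − 1) = 41.139709
T_max/T_min = cosh(S/(2a)) = 1.544603

a=75.541 sag=41.140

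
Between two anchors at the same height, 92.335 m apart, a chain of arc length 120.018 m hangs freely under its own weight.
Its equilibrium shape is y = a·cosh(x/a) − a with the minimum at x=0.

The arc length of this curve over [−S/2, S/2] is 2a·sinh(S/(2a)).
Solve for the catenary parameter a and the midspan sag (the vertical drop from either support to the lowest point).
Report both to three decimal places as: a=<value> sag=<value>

seed: a₀ = √(S³/(24(L−S))) = √(92.335³/(24·27.683)) = 34.422098
iter 1: u=1.341217  f(a)=+2.599e+00  f'(a)=-1.917e+00  a ← 34.422098 − (+2.599e+00/-1.917e+00) = 35.777990
iter 2: u=1.290388  f(a)=+1.615e-01  f'(a)=-1.686e+00  a ← 35.777990 − (+1.615e-01/-1.686e+00) = 35.873785
iter 3: u=1.286943  f(a)=+7.144e-04  f'(a)=-1.671e+00  a ← 35.873785 − (+7.144e-04/-1.671e+00) = 35.874213
iter 4: u=1.286927  f(a)=+1.412e-08  f'(a)=-1.671e+00  a ← 35.874213 − (+1.412e-08/-1.671e+00) = 35.874213
iter 5: u=1.286927  f(a)=+1.421e-14  f'(a)=-1.671e+00  a ← 35.874213 − (+1.421e-14/-1.671e+00) = 35.874213
converged: |Δa| < 1e-12 after 5 iterations
sag = a·(cosh(S/(2a)) − 1) = 35.874213·(cosh(1.286927) − 1) = 34.040301
T_max/T_min = cosh(S/(2a)) = 1.948879

a=35.874 sag=34.040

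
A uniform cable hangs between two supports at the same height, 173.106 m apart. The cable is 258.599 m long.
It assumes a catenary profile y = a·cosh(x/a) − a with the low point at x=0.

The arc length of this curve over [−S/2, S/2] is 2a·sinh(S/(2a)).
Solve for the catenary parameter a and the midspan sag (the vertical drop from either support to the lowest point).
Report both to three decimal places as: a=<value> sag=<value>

a=53.649 sag=86.339

seed: a₀ = √(S³/(24(L−S))) = √(173.106³/(24·85.493)) = 50.280233
iter 1: u=1.721412  f(a)=+1.360e+01  f'(a)=-4.521e+00  a ← 50.280233 − (+1.360e+01/-4.521e+00) = 53.288017
iter 2: u=1.624249  f(a)=+1.316e+00  f'(a)=-3.685e+00  a ← 53.288017 − (+1.316e+00/-3.685e+00) = 53.645081
iter 3: u=1.613438  f(a)=+1.523e-02  f'(a)=-3.600e+00  a ← 53.645081 − (+1.523e-02/-3.600e+00) = 53.649312
iter 4: u=1.613311  f(a)=+2.094e-06  f'(a)=-3.599e+00  a ← 53.649312 − (+2.094e-06/-3.599e+00) = 53.649312
iter 5: u=1.613311  f(a)=+5.684e-14  f'(a)=-3.599e+00  a ← 53.649312 − (+5.684e-14/-3.599e+00) = 53.649312
converged: |Δa| < 1e-12 after 5 iterations
sag = a·(cosh(S/(2a)) − 1) = 53.649312·(cosh(1.613311) − 1) = 86.338578
T_max/T_min = cosh(S/(2a)) = 2.609314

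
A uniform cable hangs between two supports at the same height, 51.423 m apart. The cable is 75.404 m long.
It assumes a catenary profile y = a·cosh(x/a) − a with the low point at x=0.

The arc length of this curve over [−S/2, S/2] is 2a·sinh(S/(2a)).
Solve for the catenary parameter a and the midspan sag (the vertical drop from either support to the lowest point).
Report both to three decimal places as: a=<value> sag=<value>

seed: a₀ = √(S³/(24(L−S))) = √(51.423³/(24·23.981)) = 15.370813
iter 1: u=1.672748  f(a)=+3.587e+00  f'(a)=-4.085e+00  a ← 15.370813 − (+3.587e+00/-4.085e+00) = 16.248946
iter 2: u=1.582349  f(a)=+3.304e-01  f'(a)=-3.365e+00  a ← 16.248946 − (+3.304e-01/-3.365e+00) = 16.347145
iter 3: u=1.572843  f(a)=+3.430e-03  f'(a)=-3.295e+00  a ← 16.347145 − (+3.430e-03/-3.295e+00) = 16.348186
iter 4: u=1.572743  f(a)=+3.782e-07  f'(a)=-3.294e+00  a ← 16.348186 − (+3.782e-07/-3.294e+00) = 16.348186
iter 5: u=1.572743  f(a)=+1.421e-14  f'(a)=-3.294e+00  a ← 16.348186 − (+1.421e-14/-3.294e+00) = 16.348186
converged: |Δa| < 1e-12 after 5 iterations
sag = a·(cosh(S/(2a)) − 1) = 16.348186·(cosh(1.572743) − 1) = 24.745658
T_max/T_min = cosh(S/(2a)) = 2.513664

a=16.348 sag=24.746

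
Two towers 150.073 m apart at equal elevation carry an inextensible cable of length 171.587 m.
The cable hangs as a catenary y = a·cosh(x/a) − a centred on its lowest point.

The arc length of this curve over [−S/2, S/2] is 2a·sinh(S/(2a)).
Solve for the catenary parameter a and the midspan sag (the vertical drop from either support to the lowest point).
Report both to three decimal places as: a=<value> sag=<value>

seed: a₀ = √(S³/(24(L−S))) = √(150.073³/(24·21.514)) = 80.907288
iter 1: u=0.927438  f(a)=+9.444e-01  f'(a)=-5.790e-01  a ← 80.907288 − (+9.444e-01/-5.790e-01) = 82.538457
iter 2: u=0.909110  f(a)=+2.932e-02  f'(a)=-5.435e-01  a ← 82.538457 − (+2.932e-02/-5.435e-01) = 82.592393
iter 3: u=0.908516  f(a)=+3.026e-05  f'(a)=-5.424e-01  a ← 82.592393 − (+3.026e-05/-5.424e-01) = 82.592449
iter 4: u=0.908515  f(a)=+3.229e-11  f'(a)=-5.424e-01  a ← 82.592449 − (+3.229e-11/-5.424e-01) = 82.592449
converged: |Δa| < 1e-12 after 4 iterations
sag = a·(cosh(S/(2a)) − 1) = 82.592449·(cosh(0.908515) − 1) = 36.495910
T_max/T_min = cosh(S/(2a)) = 1.441879

a=82.592 sag=36.496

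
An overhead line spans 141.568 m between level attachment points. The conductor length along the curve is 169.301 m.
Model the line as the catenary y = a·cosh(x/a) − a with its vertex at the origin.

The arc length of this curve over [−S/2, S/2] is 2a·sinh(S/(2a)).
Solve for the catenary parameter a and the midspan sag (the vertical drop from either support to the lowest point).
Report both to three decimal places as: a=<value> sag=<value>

a=67.127 sag=40.909

seed: a₀ = √(S³/(24(L−S))) = √(141.568³/(24·27.733)) = 65.289538
iter 1: u=1.084155  f(a)=+1.676e+00  f'(a)=-9.537e-01  a ← 65.289538 − (+1.676e+00/-9.537e-01) = 67.047181
iter 2: u=1.055734  f(a)=+7.007e-02  f'(a)=-8.755e-01  a ← 67.047181 − (+7.007e-02/-8.755e-01) = 67.127223
iter 3: u=1.054475  f(a)=+1.343e-04  f'(a)=-8.721e-01  a ← 67.127223 − (+1.343e-04/-8.721e-01) = 67.127377
iter 4: u=1.054473  f(a)=+4.952e-10  f'(a)=-8.721e-01  a ← 67.127377 − (+4.952e-10/-8.721e-01) = 67.127377
iter 5: u=1.054473  f(a)=+5.684e-14  f'(a)=-8.721e-01  a ← 67.127377 − (+5.684e-14/-8.721e-01) = 67.127377
converged: |Δa| < 1e-12 after 5 iterations
sag = a·(cosh(S/(2a)) − 1) = 67.127377·(cosh(1.054473) − 1) = 40.908691
T_max/T_min = cosh(S/(2a)) = 1.609419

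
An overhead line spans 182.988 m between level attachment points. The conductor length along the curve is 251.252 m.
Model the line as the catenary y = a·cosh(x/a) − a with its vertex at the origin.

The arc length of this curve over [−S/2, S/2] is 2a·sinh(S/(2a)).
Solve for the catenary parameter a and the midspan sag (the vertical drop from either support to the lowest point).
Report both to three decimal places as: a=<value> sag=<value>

a=64.320 sag=76.814

seed: a₀ = √(S³/(24(L−S))) = √(182.988³/(24·68.264)) = 61.155064
iter 1: u=1.496098  f(a)=+8.060e+00  f'(a)=-2.774e+00  a ← 61.155064 − (+8.060e+00/-2.774e+00) = 64.060743
iter 2: u=1.428238  f(a)=+6.100e-01  f'(a)=-2.368e+00  a ← 64.060743 − (+6.100e-01/-2.368e+00) = 64.318309
iter 3: u=1.422519  f(a)=+4.127e-03  f'(a)=-2.337e+00  a ← 64.318309 − (+4.127e-03/-2.337e+00) = 64.320075
iter 4: u=1.422480  f(a)=+1.917e-07  f'(a)=-2.336e+00  a ← 64.320075 − (+1.917e-07/-2.336e+00) = 64.320075
iter 5: u=1.422480  f(a)=-2.842e-14  f'(a)=-2.336e+00  a ← 64.320075 − (-2.842e-14/-2.336e+00) = 64.320075
converged: |Δa| < 1e-12 after 5 iterations
sag = a·(cosh(S/(2a)) − 1) = 64.320075·(cosh(1.422480) − 1) = 76.814485
T_max/T_min = cosh(S/(2a)) = 2.194254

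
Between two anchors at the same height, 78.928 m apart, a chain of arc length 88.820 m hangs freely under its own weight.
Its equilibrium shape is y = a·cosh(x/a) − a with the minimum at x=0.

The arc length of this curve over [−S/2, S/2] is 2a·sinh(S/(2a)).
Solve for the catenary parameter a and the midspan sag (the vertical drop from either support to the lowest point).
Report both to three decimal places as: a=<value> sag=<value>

seed: a₀ = √(S³/(24(L−S))) = √(78.928³/(24·9.892)) = 45.509176
iter 1: u=0.867166  f(a)=+3.787e-01  f'(a)=-4.683e-01  a ← 45.509176 − (+3.787e-01/-4.683e-01) = 46.317743
iter 2: u=0.852028  f(a)=+1.033e-02  f'(a)=-4.431e-01  a ← 46.317743 − (+1.033e-02/-4.431e-01) = 46.341051
iter 3: u=0.851599  f(a)=+8.159e-06  f'(a)=-4.424e-01  a ← 46.341051 − (+8.159e-06/-4.424e-01) = 46.341069
iter 4: u=0.851599  f(a)=+5.102e-12  f'(a)=-4.424e-01  a ← 46.341069 − (+5.102e-12/-4.424e-01) = 46.341069
converged: |Δa| < 1e-12 after 4 iterations
sag = a·(cosh(S/(2a)) − 1) = 46.341069·(cosh(0.851599) − 1) = 17.844153
T_max/T_min = cosh(S/(2a)) = 1.385061

a=46.341 sag=17.844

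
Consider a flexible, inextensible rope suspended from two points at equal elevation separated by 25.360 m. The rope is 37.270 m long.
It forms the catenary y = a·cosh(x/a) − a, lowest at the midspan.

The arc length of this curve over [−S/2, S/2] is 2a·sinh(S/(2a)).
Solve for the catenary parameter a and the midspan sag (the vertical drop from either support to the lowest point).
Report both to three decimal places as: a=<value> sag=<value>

a=8.037 sag=12.257

seed: a₀ = √(S³/(24(L−S))) = √(25.360³/(24·11.910)) = 7.553746
iter 1: u=1.678637  f(a)=+1.795e+00  f'(a)=-4.136e+00  a ← 7.553746 − (+1.795e+00/-4.136e+00) = 7.987745
iter 2: u=1.587432  f(a)=+1.663e-01  f'(a)=-3.402e+00  a ← 7.987745 − (+1.663e-01/-3.402e+00) = 8.036634
iter 3: u=1.577775  f(a)=+1.750e-03  f'(a)=-3.331e+00  a ← 8.036634 − (+1.750e-03/-3.331e+00) = 8.037160
iter 4: u=1.577672  f(a)=+1.983e-07  f'(a)=-3.330e+00  a ← 8.037160 − (+1.983e-07/-3.330e+00) = 8.037160
iter 5: u=1.577672  f(a)=+7.105e-15  f'(a)=-3.330e+00  a ← 8.037160 − (+7.105e-15/-3.330e+00) = 8.037160
converged: |Δa| < 1e-12 after 5 iterations
sag = a·(cosh(S/(2a)) − 1) = 8.037160·(cosh(1.577672) − 1) = 12.257154
T_max/T_min = cosh(S/(2a)) = 2.525060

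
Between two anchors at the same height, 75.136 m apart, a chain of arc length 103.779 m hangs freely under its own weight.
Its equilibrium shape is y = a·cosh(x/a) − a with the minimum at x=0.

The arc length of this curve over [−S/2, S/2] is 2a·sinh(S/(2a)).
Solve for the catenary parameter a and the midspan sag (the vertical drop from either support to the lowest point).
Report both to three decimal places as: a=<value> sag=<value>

a=26.152 sag=31.955

seed: a₀ = √(S³/(24(L−S))) = √(75.136³/(24·28.643)) = 24.840323
iter 1: u=1.512380  f(a)=+3.460e+00  f'(a)=-2.879e+00  a ← 24.840323 − (+3.460e+00/-2.879e+00) = 26.042262
iter 2: u=1.442578  f(a)=+2.670e-01  f'(a)=-2.450e+00  a ← 26.042262 − (+2.670e-01/-2.450e+00) = 26.151229
iter 3: u=1.436567  f(a)=+1.883e-03  f'(a)=-2.416e+00  a ← 26.151229 − (+1.883e-03/-2.416e+00) = 26.152009
iter 4: u=1.436524  f(a)=+9.518e-08  f'(a)=-2.415e+00  a ← 26.152009 − (+9.518e-08/-2.415e+00) = 26.152009
iter 5: u=1.436524  f(a)=+1.421e-14  f'(a)=-2.415e+00  a ← 26.152009 − (+1.421e-14/-2.415e+00) = 26.152009
converged: |Δa| < 1e-12 after 5 iterations
sag = a·(cosh(S/(2a)) − 1) = 26.152009·(cosh(1.436524) − 1) = 31.955200
T_max/T_min = cosh(S/(2a)) = 2.221902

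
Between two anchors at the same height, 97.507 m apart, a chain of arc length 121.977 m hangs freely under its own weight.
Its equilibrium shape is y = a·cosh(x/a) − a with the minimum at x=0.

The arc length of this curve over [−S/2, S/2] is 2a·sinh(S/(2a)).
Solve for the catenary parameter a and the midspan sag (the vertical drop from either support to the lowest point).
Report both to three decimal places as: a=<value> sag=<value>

a=41.148 sag=32.424

seed: a₀ = √(S³/(24(L−S))) = √(97.507³/(24·24.470)) = 39.731146
iter 1: u=1.227085  f(a)=+1.910e+00  f'(a)=-1.428e+00  a ← 39.731146 − (+1.910e+00/-1.428e+00) = 41.068942
iter 2: u=1.187114  f(a)=+1.007e-01  f'(a)=-1.281e+00  a ← 41.068942 − (+1.007e-01/-1.281e+00) = 41.147575
iter 3: u=1.184845  f(a)=+3.144e-04  f'(a)=-1.273e+00  a ← 41.147575 − (+3.144e-04/-1.273e+00) = 41.147822
iter 4: u=1.184838  f(a)=+3.087e-09  f'(a)=-1.273e+00  a ← 41.147822 − (+3.087e-09/-1.273e+00) = 41.147822
iter 5: u=1.184838  f(a)=+0.000e+00  f'(a)=-1.273e+00  a ← 41.147822 − (+0.000e+00/-1.273e+00) = 41.147822
converged: |Δa| < 1e-12 after 5 iterations
sag = a·(cosh(S/(2a)) − 1) = 41.147822·(cosh(1.184838) − 1) = 32.423507
T_max/T_min = cosh(S/(2a)) = 1.787976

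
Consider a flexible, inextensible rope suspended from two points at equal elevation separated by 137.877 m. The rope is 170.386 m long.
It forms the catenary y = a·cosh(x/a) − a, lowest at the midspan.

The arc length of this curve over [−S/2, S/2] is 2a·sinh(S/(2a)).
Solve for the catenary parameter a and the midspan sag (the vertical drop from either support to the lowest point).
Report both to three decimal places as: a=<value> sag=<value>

a=59.908 sag=44.240

seed: a₀ = √(S³/(24(L−S))) = √(137.877³/(24·32.509)) = 57.960258
iter 1: u=1.189410  f(a)=+2.379e+00  f'(a)=-1.289e+00  a ← 57.960258 − (+2.379e+00/-1.289e+00) = 59.805933
iter 2: u=1.152703  f(a)=+1.183e-01  f'(a)=-1.163e+00  a ← 59.805933 − (+1.183e-01/-1.163e+00) = 59.907654
iter 3: u=1.150746  f(a)=+3.269e-04  f'(a)=-1.157e+00  a ← 59.907654 − (+3.269e-04/-1.157e+00) = 59.907937
iter 4: u=1.150741  f(a)=+2.509e-09  f'(a)=-1.157e+00  a ← 59.907937 − (+2.509e-09/-1.157e+00) = 59.907937
iter 5: u=1.150741  f(a)=+0.000e+00  f'(a)=-1.157e+00  a ← 59.907937 − (+0.000e+00/-1.157e+00) = 59.907937
converged: |Δa| < 1e-12 after 5 iterations
sag = a·(cosh(S/(2a)) − 1) = 59.907937·(cosh(1.150741) − 1) = 44.240074
T_max/T_min = cosh(S/(2a)) = 1.738468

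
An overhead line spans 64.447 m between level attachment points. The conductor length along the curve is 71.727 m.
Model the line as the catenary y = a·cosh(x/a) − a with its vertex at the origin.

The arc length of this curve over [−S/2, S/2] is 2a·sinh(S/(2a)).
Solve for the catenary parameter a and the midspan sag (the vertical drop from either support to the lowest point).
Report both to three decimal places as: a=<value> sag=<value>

a=39.788 sag=13.778

seed: a₀ = √(S³/(24(L−S))) = √(64.447³/(24·7.280)) = 39.141075
iter 1: u=0.823266  f(a)=+2.507e-01  f'(a)=-3.978e-01  a ← 39.141075 − (+2.507e-01/-3.978e-01) = 39.771328
iter 2: u=0.810219  f(a)=+6.184e-03  f'(a)=-3.784e-01  a ← 39.771328 − (+6.184e-03/-3.784e-01) = 39.787670
iter 3: u=0.809887  f(a)=+3.973e-06  f'(a)=-3.779e-01  a ← 39.787670 − (+3.973e-06/-3.779e-01) = 39.787681
iter 4: u=0.809886  f(a)=+1.648e-12  f'(a)=-3.779e-01  a ← 39.787681 − (+1.648e-12/-3.779e-01) = 39.787681
converged: |Δa| < 1e-12 after 4 iterations
sag = a·(cosh(S/(2a)) − 1) = 39.787681·(cosh(0.809886) − 1) = 13.777701
T_max/T_min = cosh(S/(2a)) = 1.346281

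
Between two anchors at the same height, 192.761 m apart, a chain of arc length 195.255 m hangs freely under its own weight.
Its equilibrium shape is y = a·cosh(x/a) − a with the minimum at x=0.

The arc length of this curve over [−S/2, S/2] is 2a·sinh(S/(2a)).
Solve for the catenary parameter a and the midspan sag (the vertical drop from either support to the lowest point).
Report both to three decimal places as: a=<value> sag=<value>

seed: a₀ = √(S³/(24(L−S))) = √(192.761³/(24·2.494)) = 345.919393
iter 1: u=0.278621  f(a)=+9.698e-03  f'(a)=-1.453e-02  a ← 345.919393 − (+9.698e-03/-1.453e-02) = 346.586782
iter 2: u=0.278085  f(a)=+2.814e-05  f'(a)=-1.445e-02  a ← 346.586782 − (+2.814e-05/-1.445e-02) = 346.588729
iter 3: u=0.278083  f(a)=+2.384e-10  f'(a)=-1.445e-02  a ← 346.588729 − (+2.384e-10/-1.445e-02) = 346.588729
iter 4: u=0.278083  f(a)=+2.842e-14  f'(a)=-1.445e-02  a ← 346.588729 − (+2.842e-14/-1.445e-02) = 346.588729
converged: |Δa| < 1e-12 after 4 iterations
sag = a·(cosh(S/(2a)) − 1) = 346.588729·(cosh(0.278083) − 1) = 13.487479
T_max/T_min = cosh(S/(2a)) = 1.038915

a=346.589 sag=13.487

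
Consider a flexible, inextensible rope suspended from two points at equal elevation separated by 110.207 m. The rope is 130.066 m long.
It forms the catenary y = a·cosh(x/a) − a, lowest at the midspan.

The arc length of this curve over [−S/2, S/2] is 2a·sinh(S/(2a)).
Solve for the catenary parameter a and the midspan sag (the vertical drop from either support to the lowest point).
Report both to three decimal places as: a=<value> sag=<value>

a=54.371 sag=30.396

seed: a₀ = √(S³/(24(L−S))) = √(110.207³/(24·19.859)) = 52.994337
iter 1: u=1.039800  f(a)=+1.102e+00  f'(a)=-8.337e-01  a ← 52.994337 − (+1.102e+00/-8.337e-01) = 54.315694
iter 2: u=1.014504  f(a)=+4.255e-02  f'(a)=-7.704e-01  a ← 54.315694 − (+4.255e-02/-7.704e-01) = 54.370919
iter 3: u=1.013474  f(a)=+6.912e-05  f'(a)=-7.679e-01  a ← 54.370919 − (+6.912e-05/-7.679e-01) = 54.371009
iter 4: u=1.013472  f(a)=+1.831e-10  f'(a)=-7.679e-01  a ← 54.371009 − (+1.831e-10/-7.679e-01) = 54.371009
iter 5: u=1.013472  f(a)=+0.000e+00  f'(a)=-7.679e-01  a ← 54.371009 − (+0.000e+00/-7.679e-01) = 54.371009
converged: |Δa| < 1e-12 after 5 iterations
sag = a·(cosh(S/(2a)) − 1) = 54.371009·(cosh(1.013472) − 1) = 30.396306
T_max/T_min = cosh(S/(2a)) = 1.559054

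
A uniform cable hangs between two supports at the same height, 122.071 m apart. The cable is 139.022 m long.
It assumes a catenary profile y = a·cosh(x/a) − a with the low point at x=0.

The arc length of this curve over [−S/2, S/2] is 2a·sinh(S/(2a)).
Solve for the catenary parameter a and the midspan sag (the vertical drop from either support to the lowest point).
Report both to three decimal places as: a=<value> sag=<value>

a=68.218 sag=29.175

seed: a₀ = √(S³/(24(L−S))) = √(122.071³/(24·16.951)) = 66.867559
iter 1: u=0.912782  f(a)=+7.203e-01  f'(a)=-5.505e-01  a ← 66.867559 − (+7.203e-01/-5.505e-01) = 68.176003
iter 2: u=0.895264  f(a)=+2.169e-02  f'(a)=-5.178e-01  a ← 68.176003 − (+2.169e-02/-5.178e-01) = 68.217883
iter 3: u=0.894714  f(a)=+2.101e-05  f'(a)=-5.168e-01  a ← 68.217883 − (+2.101e-05/-5.168e-01) = 68.217923
iter 4: u=0.894714  f(a)=+1.975e-11  f'(a)=-5.168e-01  a ← 68.217923 − (+1.975e-11/-5.168e-01) = 68.217923
converged: |Δa| < 1e-12 after 4 iterations
sag = a·(cosh(S/(2a)) − 1) = 68.217923·(cosh(0.894714) − 1) = 29.175424
T_max/T_min = cosh(S/(2a)) = 1.427680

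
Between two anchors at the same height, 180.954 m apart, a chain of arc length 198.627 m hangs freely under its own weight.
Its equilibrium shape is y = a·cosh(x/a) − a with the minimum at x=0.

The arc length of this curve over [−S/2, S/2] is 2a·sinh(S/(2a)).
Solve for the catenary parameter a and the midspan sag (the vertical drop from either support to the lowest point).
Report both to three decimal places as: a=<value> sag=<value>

seed: a₀ = √(S³/(24(L−S))) = √(180.954³/(24·17.673)) = 118.192936
iter 1: u=0.765503  f(a)=+5.251e-01  f'(a)=-3.169e-01  a ← 118.192936 − (+5.251e-01/-3.169e-01) = 119.849665
iter 2: u=0.754921  f(a)=+1.124e-02  f'(a)=-3.035e-01  a ← 119.849665 − (+1.124e-02/-3.035e-01) = 119.886714
iter 3: u=0.754687  f(a)=+5.407e-06  f'(a)=-3.032e-01  a ← 119.886714 − (+5.407e-06/-3.032e-01) = 119.886731
iter 4: u=0.754687  f(a)=+1.251e-12  f'(a)=-3.032e-01  a ← 119.886731 − (+1.251e-12/-3.032e-01) = 119.886731
converged: |Δa| < 1e-12 after 4 iterations
sag = a·(cosh(S/(2a)) − 1) = 119.886731·(cosh(0.754687) − 1) = 35.792425
T_max/T_min = cosh(S/(2a)) = 1.298552

a=119.887 sag=35.792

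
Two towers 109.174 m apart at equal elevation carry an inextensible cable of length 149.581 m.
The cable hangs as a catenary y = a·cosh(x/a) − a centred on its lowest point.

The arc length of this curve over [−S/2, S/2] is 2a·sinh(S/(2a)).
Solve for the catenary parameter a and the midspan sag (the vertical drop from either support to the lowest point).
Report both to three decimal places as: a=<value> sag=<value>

seed: a₀ = √(S³/(24(L−S))) = √(109.174³/(24·40.407)) = 36.630674
iter 1: u=1.490199  f(a)=+4.731e+00  f'(a)=-2.737e+00  a ← 36.630674 − (+4.731e+00/-2.737e+00) = 38.359556
iter 2: u=1.423035  f(a)=+3.556e-01  f'(a)=-2.339e+00  a ← 38.359556 − (+3.556e-01/-2.339e+00) = 38.511554
iter 3: u=1.417419  f(a)=+2.369e-03  f'(a)=-2.308e+00  a ← 38.511554 − (+2.369e-03/-2.308e+00) = 38.512580
iter 4: u=1.417381  f(a)=+1.067e-07  f'(a)=-2.308e+00  a ← 38.512580 − (+1.067e-07/-2.308e+00) = 38.512580
iter 5: u=1.417381  f(a)=+0.000e+00  f'(a)=-2.308e+00  a ← 38.512580 − (+0.000e+00/-2.308e+00) = 38.512580
converged: |Δa| < 1e-12 after 5 iterations
sag = a·(cosh(S/(2a)) − 1) = 38.512580·(cosh(1.417381) − 1) = 45.611362
T_max/T_min = cosh(S/(2a)) = 2.184324

a=38.513 sag=45.611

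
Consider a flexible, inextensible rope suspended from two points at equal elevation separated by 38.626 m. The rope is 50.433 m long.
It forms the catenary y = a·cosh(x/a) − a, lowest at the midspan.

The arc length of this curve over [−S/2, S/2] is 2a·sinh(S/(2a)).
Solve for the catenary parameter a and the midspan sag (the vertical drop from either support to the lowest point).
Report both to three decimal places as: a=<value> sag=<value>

seed: a₀ = √(S³/(24(L−S))) = √(38.626³/(24·11.807)) = 14.260810
iter 1: u=1.354271  f(a)=+1.131e+00  f'(a)=-1.980e+00  a ← 14.260810 − (+1.131e+00/-1.980e+00) = 14.832100
iter 2: u=1.302108  f(a)=+7.153e-02  f'(a)=-1.737e+00  a ← 14.832100 − (+7.153e-02/-1.737e+00) = 14.873281
iter 3: u=1.298503  f(a)=+3.287e-04  f'(a)=-1.721e+00  a ← 14.873281 − (+3.287e-04/-1.721e+00) = 14.873472
iter 4: u=1.298486  f(a)=+7.010e-09  f'(a)=-1.721e+00  a ← 14.873472 − (+7.010e-09/-1.721e+00) = 14.873472
iter 5: u=1.298486  f(a)=+7.105e-15  f'(a)=-1.721e+00  a ← 14.873472 − (+7.105e-15/-1.721e+00) = 14.873472
converged: |Δa| < 1e-12 after 5 iterations
sag = a·(cosh(S/(2a)) − 1) = 14.873472·(cosh(1.298486) − 1) = 14.402662
T_max/T_min = cosh(S/(2a)) = 1.968346

a=14.873 sag=14.403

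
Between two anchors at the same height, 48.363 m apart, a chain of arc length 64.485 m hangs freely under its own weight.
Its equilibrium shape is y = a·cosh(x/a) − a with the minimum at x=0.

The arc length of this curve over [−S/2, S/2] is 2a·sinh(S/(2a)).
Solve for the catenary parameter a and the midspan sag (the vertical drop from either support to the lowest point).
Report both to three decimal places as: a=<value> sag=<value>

a=17.895 sag=18.981

seed: a₀ = √(S³/(24(L−S))) = √(48.363³/(24·16.122)) = 17.098372
iter 1: u=1.414257  f(a)=+1.691e+00  f'(a)=-2.291e+00  a ← 17.098372 − (+1.691e+00/-2.291e+00) = 17.836608
iter 2: u=1.355723  f(a)=+1.157e-01  f'(a)=-1.987e+00  a ← 17.836608 − (+1.157e-01/-1.987e+00) = 17.894828
iter 3: u=1.351312  f(a)=+6.294e-04  f'(a)=-1.966e+00  a ← 17.894828 − (+6.294e-04/-1.966e+00) = 17.895149
iter 4: u=1.351288  f(a)=+1.885e-08  f'(a)=-1.966e+00  a ← 17.895149 − (+1.885e-08/-1.966e+00) = 17.895149
iter 5: u=1.351288  f(a)=-1.421e-14  f'(a)=-1.966e+00  a ← 17.895149 − (-1.421e-14/-1.966e+00) = 17.895149
converged: |Δa| < 1e-12 after 5 iterations
sag = a·(cosh(S/(2a)) − 1) = 17.895149·(cosh(1.351288) − 1) = 18.980523
T_max/T_min = cosh(S/(2a)) = 2.060652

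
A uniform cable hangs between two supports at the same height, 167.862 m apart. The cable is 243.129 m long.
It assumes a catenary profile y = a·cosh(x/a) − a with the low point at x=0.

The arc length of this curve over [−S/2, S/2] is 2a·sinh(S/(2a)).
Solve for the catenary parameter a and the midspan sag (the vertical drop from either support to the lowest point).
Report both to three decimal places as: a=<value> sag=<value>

a=54.309 sag=78.835

seed: a₀ = √(S³/(24(L−S))) = √(167.862³/(24·75.267)) = 51.170618
iter 1: u=1.640219  f(a)=+1.080e+01  f'(a)=-3.813e+00  a ← 51.170618 − (+1.080e+01/-3.813e+00) = 54.002358
iter 2: u=1.554210  f(a)=+9.611e-01  f'(a)=-3.162e+00  a ← 54.002358 − (+9.611e-01/-3.162e+00) = 54.306326
iter 3: u=1.545511  f(a)=+9.259e-03  f'(a)=-3.101e+00  a ← 54.306326 − (+9.259e-03/-3.101e+00) = 54.309311
iter 4: u=1.545426  f(a)=+8.775e-07  f'(a)=-3.101e+00  a ← 54.309311 − (+8.775e-07/-3.101e+00) = 54.309311
iter 5: u=1.545426  f(a)=-2.842e-14  f'(a)=-3.101e+00  a ← 54.309311 − (-2.842e-14/-3.101e+00) = 54.309311
converged: |Δa| < 1e-12 after 5 iterations
sag = a·(cosh(S/(2a)) − 1) = 54.309311·(cosh(1.545426) − 1) = 78.835080
T_max/T_min = cosh(S/(2a)) = 2.451594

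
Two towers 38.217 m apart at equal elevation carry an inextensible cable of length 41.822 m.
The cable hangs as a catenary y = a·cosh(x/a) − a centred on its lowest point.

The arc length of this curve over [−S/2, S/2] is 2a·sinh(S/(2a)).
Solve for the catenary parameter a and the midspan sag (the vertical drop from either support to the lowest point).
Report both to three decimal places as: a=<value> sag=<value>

a=25.751 sag=7.421

seed: a₀ = √(S³/(24(L−S))) = √(38.217³/(24·3.605)) = 25.399586
iter 1: u=0.752315  f(a)=+1.034e-01  f'(a)=-3.003e-01  a ← 25.399586 − (+1.034e-01/-3.003e-01) = 25.743968
iter 2: u=0.742252  f(a)=+2.141e-03  f'(a)=-2.879e-01  a ← 25.743968 − (+2.141e-03/-2.879e-01) = 25.751402
iter 3: u=0.742037  f(a)=+9.604e-07  f'(a)=-2.877e-01  a ← 25.751402 − (+9.604e-07/-2.877e-01) = 25.751406
iter 4: u=0.742037  f(a)=+1.918e-13  f'(a)=-2.877e-01  a ← 25.751406 − (+1.918e-13/-2.877e-01) = 25.751406
converged: |Δa| < 1e-12 after 4 iterations
sag = a·(cosh(S/(2a)) − 1) = 25.751406·(cosh(0.742037) − 1) = 7.420945
T_max/T_min = cosh(S/(2a)) = 1.288176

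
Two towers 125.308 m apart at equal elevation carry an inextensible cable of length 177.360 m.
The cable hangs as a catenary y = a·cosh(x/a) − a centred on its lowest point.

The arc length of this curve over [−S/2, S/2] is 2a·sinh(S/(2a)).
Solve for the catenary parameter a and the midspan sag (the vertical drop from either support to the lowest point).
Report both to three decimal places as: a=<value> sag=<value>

seed: a₀ = √(S³/(24(L−S))) = √(125.308³/(24·52.052)) = 39.686597
iter 1: u=1.578719  f(a)=+6.885e+00  f'(a)=-3.338e+00  a ← 39.686597 − (+6.885e+00/-3.338e+00) = 41.749324
iter 2: u=1.500719  f(a)=+5.732e-01  f'(a)=-2.803e+00  a ← 41.749324 − (+5.732e-01/-2.803e+00) = 41.953804
iter 3: u=1.493405  f(a)=+4.770e-03  f'(a)=-2.757e+00  a ← 41.953804 − (+4.770e-03/-2.757e+00) = 41.955535
iter 4: u=1.493343  f(a)=+3.364e-07  f'(a)=-2.756e+00  a ← 41.955535 − (+3.364e-07/-2.756e+00) = 41.955535
iter 5: u=1.493343  f(a)=-2.842e-14  f'(a)=-2.756e+00  a ← 41.955535 − (-2.842e-14/-2.756e+00) = 41.955535
converged: |Δa| < 1e-12 after 5 iterations
sag = a·(cosh(S/(2a)) − 1) = 41.955535·(cosh(1.493343) − 1) = 56.148539
T_max/T_min = cosh(S/(2a)) = 2.338287

a=41.956 sag=56.149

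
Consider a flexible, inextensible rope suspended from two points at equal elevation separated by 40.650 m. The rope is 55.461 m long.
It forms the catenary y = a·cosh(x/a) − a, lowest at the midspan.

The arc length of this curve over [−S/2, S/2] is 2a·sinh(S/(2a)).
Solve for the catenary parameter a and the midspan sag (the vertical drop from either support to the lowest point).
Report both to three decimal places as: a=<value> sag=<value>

seed: a₀ = √(S³/(24(L−S))) = √(40.650³/(24·14.811)) = 13.746528
iter 1: u=1.478555  f(a)=+1.706e+00  f'(a)=-2.664e+00  a ← 13.746528 − (+1.706e+00/-2.664e+00) = 14.386785
iter 2: u=1.412755  f(a)=+1.264e-01  f'(a)=-2.283e+00  a ← 14.386785 − (+1.264e-01/-2.283e+00) = 14.442164
iter 3: u=1.407338  f(a)=+8.171e-04  f'(a)=-2.253e+00  a ← 14.442164 − (+8.171e-04/-2.253e+00) = 14.442527
iter 4: u=1.407302  f(a)=+3.463e-08  f'(a)=-2.253e+00  a ← 14.442527 − (+3.463e-08/-2.253e+00) = 14.442527
iter 5: u=1.407302  f(a)=+7.105e-15  f'(a)=-2.253e+00  a ← 14.442527 − (+7.105e-15/-2.253e+00) = 14.442527
converged: |Δa| < 1e-12 after 5 iterations
sag = a·(cosh(S/(2a)) − 1) = 14.442527·(cosh(1.407302) − 1) = 16.823545
T_max/T_min = cosh(S/(2a)) = 2.164862

a=14.443 sag=16.824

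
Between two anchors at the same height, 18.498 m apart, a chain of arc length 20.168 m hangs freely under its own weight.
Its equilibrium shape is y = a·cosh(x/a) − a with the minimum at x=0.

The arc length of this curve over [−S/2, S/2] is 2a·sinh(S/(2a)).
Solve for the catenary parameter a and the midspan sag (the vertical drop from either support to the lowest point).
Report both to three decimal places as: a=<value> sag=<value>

a=12.734 sag=3.509

seed: a₀ = √(S³/(24(L−S))) = √(18.498³/(24·1.670)) = 12.566760
iter 1: u=0.735989  f(a)=+4.582e-02  f'(a)=-2.805e-01  a ← 12.566760 − (+4.582e-02/-2.805e-01) = 12.730128
iter 2: u=0.726544  f(a)=+9.088e-04  f'(a)=-2.694e-01  a ← 12.730128 − (+9.088e-04/-2.694e-01) = 12.733501
iter 3: u=0.726352  f(a)=+3.736e-07  f'(a)=-2.692e-01  a ← 12.733501 − (+3.736e-07/-2.692e-01) = 12.733502
iter 4: u=0.726352  f(a)=+6.040e-14  f'(a)=-2.692e-01  a ← 12.733502 − (+6.040e-14/-2.692e-01) = 12.733502
converged: |Δa| < 1e-12 after 4 iterations
sag = a·(cosh(S/(2a)) − 1) = 12.733502·(cosh(0.726352) − 1) = 3.509316
T_max/T_min = cosh(S/(2a)) = 1.275597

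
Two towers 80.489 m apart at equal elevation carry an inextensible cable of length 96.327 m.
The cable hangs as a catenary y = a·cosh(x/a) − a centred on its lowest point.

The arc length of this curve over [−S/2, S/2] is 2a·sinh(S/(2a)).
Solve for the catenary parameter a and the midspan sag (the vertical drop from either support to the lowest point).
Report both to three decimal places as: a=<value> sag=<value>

a=38.085 sag=23.317

seed: a₀ = √(S³/(24(L−S))) = √(80.489³/(24·15.838)) = 37.038126
iter 1: u=1.086570  f(a)=+9.617e-01  f'(a)=-9.605e-01  a ← 37.038126 − (+9.617e-01/-9.605e-01) = 38.039283
iter 2: u=1.057972  f(a)=+4.037e-02  f'(a)=-8.814e-01  a ← 38.039283 − (+4.037e-02/-8.814e-01) = 38.085084
iter 3: u=1.056700  f(a)=+7.805e-05  f'(a)=-8.780e-01  a ← 38.085084 − (+7.805e-05/-8.780e-01) = 38.085173
iter 4: u=1.056697  f(a)=+2.930e-10  f'(a)=-8.780e-01  a ← 38.085173 − (+2.930e-10/-8.780e-01) = 38.085173
iter 5: u=1.056697  f(a)=+0.000e+00  f'(a)=-8.780e-01  a ← 38.085173 − (+0.000e+00/-8.780e-01) = 38.085173
converged: |Δa| < 1e-12 after 5 iterations
sag = a·(cosh(S/(2a)) − 1) = 38.085173·(cosh(1.056697) − 1) = 23.316807
T_max/T_min = cosh(S/(2a)) = 1.612228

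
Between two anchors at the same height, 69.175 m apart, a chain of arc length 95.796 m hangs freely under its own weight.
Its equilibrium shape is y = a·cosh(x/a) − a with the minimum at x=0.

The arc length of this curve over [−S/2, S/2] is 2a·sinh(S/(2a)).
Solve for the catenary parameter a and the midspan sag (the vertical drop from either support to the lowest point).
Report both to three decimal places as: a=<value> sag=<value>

a=23.974 sag=29.589

seed: a₀ = √(S³/(24(L−S))) = √(69.175³/(24·26.621)) = 22.761766
iter 1: u=1.519544  f(a)=+3.248e+00  f'(a)=-2.926e+00  a ← 22.761766 − (+3.248e+00/-2.926e+00) = 23.871900
iter 2: u=1.448879  f(a)=+2.527e-01  f'(a)=-2.487e+00  a ← 23.871900 − (+2.527e-01/-2.487e+00) = 23.973538
iter 3: u=1.442737  f(a)=+1.816e-03  f'(a)=-2.451e+00  a ← 23.973538 − (+1.816e-03/-2.451e+00) = 23.974279
iter 4: u=1.442692  f(a)=+9.519e-08  f'(a)=-2.451e+00  a ← 23.974279 − (+9.519e-08/-2.451e+00) = 23.974279
iter 5: u=1.442692  f(a)=-1.421e-14  f'(a)=-2.451e+00  a ← 23.974279 − (-1.421e-14/-2.451e+00) = 23.974279
converged: |Δa| < 1e-12 after 5 iterations
sag = a·(cosh(S/(2a)) − 1) = 23.974279·(cosh(1.442692) − 1) = 29.588623
T_max/T_min = cosh(S/(2a)) = 2.234182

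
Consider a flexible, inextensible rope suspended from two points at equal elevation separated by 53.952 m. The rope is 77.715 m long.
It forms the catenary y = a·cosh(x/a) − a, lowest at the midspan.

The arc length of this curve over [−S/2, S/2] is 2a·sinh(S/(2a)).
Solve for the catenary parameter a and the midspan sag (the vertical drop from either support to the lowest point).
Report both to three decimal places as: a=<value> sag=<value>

seed: a₀ = √(S³/(24(L−S))) = √(53.952³/(24·23.763)) = 16.594152
iter 1: u=1.625633  f(a)=+3.345e+00  f'(a)=-3.696e+00  a ← 16.594152 − (+3.345e+00/-3.696e+00) = 17.499174
iter 2: u=1.541558  f(a)=+2.931e-01  f'(a)=-3.074e+00  a ← 17.499174 − (+2.931e-01/-3.074e+00) = 17.594532
iter 3: u=1.533204  f(a)=+2.729e-03  f'(a)=-3.017e+00  a ← 17.594532 − (+2.729e-03/-3.017e+00) = 17.595436
iter 4: u=1.533125  f(a)=+2.414e-07  f'(a)=-3.017e+00  a ← 17.595436 − (+2.414e-07/-3.017e+00) = 17.595436
iter 5: u=1.533125  f(a)=-1.421e-14  f'(a)=-3.017e+00  a ← 17.595436 − (-1.421e-14/-3.017e+00) = 17.595436
converged: |Δa| < 1e-12 after 5 iterations
sag = a·(cosh(S/(2a)) − 1) = 17.595436·(cosh(1.533125) − 1) = 25.060216
T_max/T_min = cosh(S/(2a)) = 2.424245

a=17.595 sag=25.060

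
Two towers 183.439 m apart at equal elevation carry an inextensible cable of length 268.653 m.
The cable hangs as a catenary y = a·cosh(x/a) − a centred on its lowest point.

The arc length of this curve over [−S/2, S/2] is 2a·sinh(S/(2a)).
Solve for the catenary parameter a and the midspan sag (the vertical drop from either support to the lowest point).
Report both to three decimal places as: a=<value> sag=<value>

a=58.419 sag=88.061

seed: a₀ = √(S³/(24(L−S))) = √(183.439³/(24·85.214)) = 54.938452
iter 1: u=1.669496  f(a)=+1.269e+01  f'(a)=-4.057e+00  a ← 54.938452 − (+1.269e+01/-4.057e+00) = 58.067226
iter 2: u=1.579540  f(a)=+1.165e+00  f'(a)=-3.344e+00  a ← 58.067226 − (+1.165e+00/-3.344e+00) = 58.415689
iter 3: u=1.570118  f(a)=+1.201e-02  f'(a)=-3.275e+00  a ← 58.415689 − (+1.201e-02/-3.275e+00) = 58.419355
iter 4: u=1.570019  f(a)=+1.304e-06  f'(a)=-3.275e+00  a ← 58.419355 − (+1.304e-06/-3.275e+00) = 58.419355
iter 5: u=1.570019  f(a)=+5.684e-14  f'(a)=-3.275e+00  a ← 58.419355 − (+5.684e-14/-3.275e+00) = 58.419355
converged: |Δa| < 1e-12 after 5 iterations
sag = a·(cosh(S/(2a)) − 1) = 58.419355·(cosh(1.570019) − 1) = 88.060779
T_max/T_min = cosh(S/(2a)) = 2.507390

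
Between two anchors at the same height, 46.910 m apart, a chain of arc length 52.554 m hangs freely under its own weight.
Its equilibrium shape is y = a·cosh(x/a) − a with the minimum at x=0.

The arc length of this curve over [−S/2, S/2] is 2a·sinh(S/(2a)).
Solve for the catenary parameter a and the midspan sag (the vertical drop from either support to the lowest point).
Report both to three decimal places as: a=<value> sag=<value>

a=28.091 sag=10.374

seed: a₀ = √(S³/(24(L−S))) = √(46.910³/(24·5.644)) = 27.605717
iter 1: u=0.849643  f(a)=+2.073e-01  f'(a)=-4.392e-01  a ← 27.605717 − (+2.073e-01/-4.392e-01) = 28.077619
iter 2: u=0.835363  f(a)=+5.434e-03  f'(a)=-4.164e-01  a ← 28.077619 − (+5.434e-03/-4.164e-01) = 28.090668
iter 3: u=0.834975  f(a)=+3.958e-06  f'(a)=-4.158e-01  a ← 28.090668 − (+3.958e-06/-4.158e-01) = 28.090677
iter 4: u=0.834975  f(a)=+2.117e-12  f'(a)=-4.158e-01  a ← 28.090677 − (+2.117e-12/-4.158e-01) = 28.090677
converged: |Δa| < 1e-12 after 4 iterations
sag = a·(cosh(S/(2a)) − 1) = 28.090677·(cosh(0.834975) − 1) = 10.374461
T_max/T_min = cosh(S/(2a)) = 1.369320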